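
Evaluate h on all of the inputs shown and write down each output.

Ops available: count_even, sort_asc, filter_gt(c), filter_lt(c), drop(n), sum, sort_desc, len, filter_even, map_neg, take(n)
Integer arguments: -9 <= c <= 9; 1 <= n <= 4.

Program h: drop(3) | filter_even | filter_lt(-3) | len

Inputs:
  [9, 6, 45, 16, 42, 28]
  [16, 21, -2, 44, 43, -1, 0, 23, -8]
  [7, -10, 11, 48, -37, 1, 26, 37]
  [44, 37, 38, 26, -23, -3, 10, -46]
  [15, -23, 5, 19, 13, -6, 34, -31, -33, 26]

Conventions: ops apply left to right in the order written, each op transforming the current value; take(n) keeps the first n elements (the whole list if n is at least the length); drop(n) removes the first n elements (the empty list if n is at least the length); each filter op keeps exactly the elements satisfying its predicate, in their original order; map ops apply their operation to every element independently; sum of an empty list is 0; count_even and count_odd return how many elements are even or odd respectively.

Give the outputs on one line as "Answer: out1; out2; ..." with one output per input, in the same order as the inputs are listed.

Execution, op by op:
  [9, 6, 45, 16, 42, 28] -> [16, 42, 28] -> [16, 42, 28] -> [] -> 0
  [16, 21, -2, 44, 43, -1, 0, 23, -8] -> [44, 43, -1, 0, 23, -8] -> [44, 0, -8] -> [-8] -> 1
  [7, -10, 11, 48, -37, 1, 26, 37] -> [48, -37, 1, 26, 37] -> [48, 26] -> [] -> 0
  [44, 37, 38, 26, -23, -3, 10, -46] -> [26, -23, -3, 10, -46] -> [26, 10, -46] -> [-46] -> 1
  [15, -23, 5, 19, 13, -6, 34, -31, -33, 26] -> [19, 13, -6, 34, -31, -33, 26] -> [-6, 34, 26] -> [-6] -> 1

0; 1; 0; 1; 1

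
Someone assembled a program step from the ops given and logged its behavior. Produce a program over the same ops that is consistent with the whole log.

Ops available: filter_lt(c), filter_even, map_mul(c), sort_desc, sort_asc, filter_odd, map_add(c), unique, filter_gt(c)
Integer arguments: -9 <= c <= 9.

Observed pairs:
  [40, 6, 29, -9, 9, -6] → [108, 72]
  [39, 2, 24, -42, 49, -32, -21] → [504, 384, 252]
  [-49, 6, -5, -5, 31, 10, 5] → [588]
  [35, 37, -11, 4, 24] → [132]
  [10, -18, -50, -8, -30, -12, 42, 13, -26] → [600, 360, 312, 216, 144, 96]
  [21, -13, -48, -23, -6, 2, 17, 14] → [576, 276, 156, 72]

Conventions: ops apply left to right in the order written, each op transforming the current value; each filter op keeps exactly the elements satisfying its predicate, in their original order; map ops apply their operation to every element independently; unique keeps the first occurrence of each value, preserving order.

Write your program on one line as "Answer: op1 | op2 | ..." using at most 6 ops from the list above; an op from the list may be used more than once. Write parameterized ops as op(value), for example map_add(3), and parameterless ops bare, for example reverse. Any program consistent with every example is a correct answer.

filter_lt(-5) | map_mul(4) | sort_desc | map_mul(-3) | sort_desc

Check, running the answer program on each example:
  [40, 6, 29, -9, 9, -6] -> [-9, -6] -> [-36, -24] -> [-24, -36] -> [72, 108] -> [108, 72]
  [39, 2, 24, -42, 49, -32, -21] -> [-42, -32, -21] -> [-168, -128, -84] -> [-84, -128, -168] -> [252, 384, 504] -> [504, 384, 252]
  [-49, 6, -5, -5, 31, 10, 5] -> [-49] -> [-196] -> [-196] -> [588] -> [588]
  [35, 37, -11, 4, 24] -> [-11] -> [-44] -> [-44] -> [132] -> [132]
  [10, -18, -50, -8, -30, -12, 42, 13, -26] -> [-18, -50, -8, -30, -12, -26] -> [-72, -200, -32, -120, -48, -104] -> [-32, -48, -72, -104, -120, -200] -> [96, 144, 216, 312, 360, 600] -> [600, 360, 312, 216, 144, 96]
  [21, -13, -48, -23, -6, 2, 17, 14] -> [-13, -48, -23, -6] -> [-52, -192, -92, -24] -> [-24, -52, -92, -192] -> [72, 156, 276, 576] -> [576, 276, 156, 72]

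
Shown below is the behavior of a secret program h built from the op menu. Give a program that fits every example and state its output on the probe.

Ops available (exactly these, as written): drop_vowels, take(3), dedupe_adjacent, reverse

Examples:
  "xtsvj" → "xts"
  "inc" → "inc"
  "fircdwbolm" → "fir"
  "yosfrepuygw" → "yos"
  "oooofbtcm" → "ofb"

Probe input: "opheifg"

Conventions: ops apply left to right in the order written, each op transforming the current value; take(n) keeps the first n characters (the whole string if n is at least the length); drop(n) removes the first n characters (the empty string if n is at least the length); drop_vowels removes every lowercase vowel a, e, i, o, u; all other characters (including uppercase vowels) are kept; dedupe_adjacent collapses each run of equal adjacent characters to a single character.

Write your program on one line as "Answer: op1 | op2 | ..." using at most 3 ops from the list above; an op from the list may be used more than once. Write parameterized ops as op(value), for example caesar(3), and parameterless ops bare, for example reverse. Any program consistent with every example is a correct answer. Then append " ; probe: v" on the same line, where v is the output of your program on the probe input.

dedupe_adjacent | take(3) ; probe: "oph"

Check, running the answer program on each example:
  "xtsvj" -> "xtsvj" -> "xts"
  "inc" -> "inc" -> "inc"
  "fircdwbolm" -> "fircdwbolm" -> "fir"
  "yosfrepuygw" -> "yosfrepuygw" -> "yos"
  "oooofbtcm" -> "ofbtcm" -> "ofb"
  probe: "opheifg" -> "opheifg" -> "oph"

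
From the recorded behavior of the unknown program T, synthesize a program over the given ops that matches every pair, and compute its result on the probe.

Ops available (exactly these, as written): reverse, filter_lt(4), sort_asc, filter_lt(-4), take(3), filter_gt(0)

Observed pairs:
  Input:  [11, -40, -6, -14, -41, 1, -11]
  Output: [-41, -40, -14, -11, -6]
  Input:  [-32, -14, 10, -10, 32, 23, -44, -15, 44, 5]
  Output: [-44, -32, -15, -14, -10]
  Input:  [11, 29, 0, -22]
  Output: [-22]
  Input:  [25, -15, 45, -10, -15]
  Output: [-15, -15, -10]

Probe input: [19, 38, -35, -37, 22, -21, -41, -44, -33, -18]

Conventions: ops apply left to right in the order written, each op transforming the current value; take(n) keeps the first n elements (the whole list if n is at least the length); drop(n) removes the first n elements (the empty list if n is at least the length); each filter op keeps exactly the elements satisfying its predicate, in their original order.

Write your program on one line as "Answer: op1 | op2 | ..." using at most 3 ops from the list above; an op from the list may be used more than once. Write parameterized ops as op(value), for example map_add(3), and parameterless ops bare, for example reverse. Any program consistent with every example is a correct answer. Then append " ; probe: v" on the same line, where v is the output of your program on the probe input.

reverse | sort_asc | filter_lt(-4) ; probe: [-44, -41, -37, -35, -33, -21, -18]

Check, running the answer program on each example:
  [11, -40, -6, -14, -41, 1, -11] -> [-11, 1, -41, -14, -6, -40, 11] -> [-41, -40, -14, -11, -6, 1, 11] -> [-41, -40, -14, -11, -6]
  [-32, -14, 10, -10, 32, 23, -44, -15, 44, 5] -> [5, 44, -15, -44, 23, 32, -10, 10, -14, -32] -> [-44, -32, -15, -14, -10, 5, 10, 23, 32, 44] -> [-44, -32, -15, -14, -10]
  [11, 29, 0, -22] -> [-22, 0, 29, 11] -> [-22, 0, 11, 29] -> [-22]
  [25, -15, 45, -10, -15] -> [-15, -10, 45, -15, 25] -> [-15, -15, -10, 25, 45] -> [-15, -15, -10]
  probe: [19, 38, -35, -37, 22, -21, -41, -44, -33, -18] -> [-18, -33, -44, -41, -21, 22, -37, -35, 38, 19] -> [-44, -41, -37, -35, -33, -21, -18, 19, 22, 38] -> [-44, -41, -37, -35, -33, -21, -18]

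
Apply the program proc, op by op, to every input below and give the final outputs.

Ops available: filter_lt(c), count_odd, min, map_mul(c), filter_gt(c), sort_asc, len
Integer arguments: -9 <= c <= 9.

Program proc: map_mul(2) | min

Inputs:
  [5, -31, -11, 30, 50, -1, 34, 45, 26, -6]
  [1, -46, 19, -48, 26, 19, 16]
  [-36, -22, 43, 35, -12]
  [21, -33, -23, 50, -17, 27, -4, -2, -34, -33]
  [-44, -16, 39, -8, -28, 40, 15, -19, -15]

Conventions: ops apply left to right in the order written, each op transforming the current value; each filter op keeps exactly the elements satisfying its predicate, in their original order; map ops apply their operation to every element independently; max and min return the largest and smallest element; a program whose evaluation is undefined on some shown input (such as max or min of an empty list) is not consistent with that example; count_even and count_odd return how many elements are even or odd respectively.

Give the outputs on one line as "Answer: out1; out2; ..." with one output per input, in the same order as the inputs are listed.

-62; -96; -72; -68; -88

Execution, op by op:
  [5, -31, -11, 30, 50, -1, 34, 45, 26, -6] -> [10, -62, -22, 60, 100, -2, 68, 90, 52, -12] -> -62
  [1, -46, 19, -48, 26, 19, 16] -> [2, -92, 38, -96, 52, 38, 32] -> -96
  [-36, -22, 43, 35, -12] -> [-72, -44, 86, 70, -24] -> -72
  [21, -33, -23, 50, -17, 27, -4, -2, -34, -33] -> [42, -66, -46, 100, -34, 54, -8, -4, -68, -66] -> -68
  [-44, -16, 39, -8, -28, 40, 15, -19, -15] -> [-88, -32, 78, -16, -56, 80, 30, -38, -30] -> -88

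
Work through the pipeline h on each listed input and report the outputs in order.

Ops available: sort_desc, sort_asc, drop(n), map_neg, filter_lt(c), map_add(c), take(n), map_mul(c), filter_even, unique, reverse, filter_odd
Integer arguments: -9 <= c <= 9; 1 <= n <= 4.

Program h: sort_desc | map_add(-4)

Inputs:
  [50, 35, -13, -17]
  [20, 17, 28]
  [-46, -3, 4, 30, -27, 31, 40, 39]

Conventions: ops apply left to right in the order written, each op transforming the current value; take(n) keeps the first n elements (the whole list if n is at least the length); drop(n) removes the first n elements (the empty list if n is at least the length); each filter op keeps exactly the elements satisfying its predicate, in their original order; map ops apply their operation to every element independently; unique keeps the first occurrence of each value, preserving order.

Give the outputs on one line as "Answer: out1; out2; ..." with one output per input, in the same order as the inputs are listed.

[46, 31, -17, -21]; [24, 16, 13]; [36, 35, 27, 26, 0, -7, -31, -50]

Execution, op by op:
  [50, 35, -13, -17] -> [50, 35, -13, -17] -> [46, 31, -17, -21]
  [20, 17, 28] -> [28, 20, 17] -> [24, 16, 13]
  [-46, -3, 4, 30, -27, 31, 40, 39] -> [40, 39, 31, 30, 4, -3, -27, -46] -> [36, 35, 27, 26, 0, -7, -31, -50]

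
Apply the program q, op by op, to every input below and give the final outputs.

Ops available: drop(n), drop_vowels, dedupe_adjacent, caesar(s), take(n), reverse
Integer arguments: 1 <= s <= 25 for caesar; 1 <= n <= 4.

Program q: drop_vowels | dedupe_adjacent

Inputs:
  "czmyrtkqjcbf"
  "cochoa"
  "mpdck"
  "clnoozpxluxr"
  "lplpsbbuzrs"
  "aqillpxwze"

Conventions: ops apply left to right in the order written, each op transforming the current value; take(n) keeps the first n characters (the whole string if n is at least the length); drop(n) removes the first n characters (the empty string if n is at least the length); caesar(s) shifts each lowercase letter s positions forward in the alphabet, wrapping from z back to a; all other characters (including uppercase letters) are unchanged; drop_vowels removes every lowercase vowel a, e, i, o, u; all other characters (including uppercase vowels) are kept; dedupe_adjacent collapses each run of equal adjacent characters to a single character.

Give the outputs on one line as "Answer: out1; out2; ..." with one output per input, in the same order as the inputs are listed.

"czmyrtkqjcbf"; "ch"; "mpdck"; "clnzpxlxr"; "lplpsbzrs"; "qlpxwz"

Execution, op by op:
  "czmyrtkqjcbf" -> "czmyrtkqjcbf" -> "czmyrtkqjcbf"
  "cochoa" -> "cch" -> "ch"
  "mpdck" -> "mpdck" -> "mpdck"
  "clnoozpxluxr" -> "clnzpxlxr" -> "clnzpxlxr"
  "lplpsbbuzrs" -> "lplpsbbzrs" -> "lplpsbzrs"
  "aqillpxwze" -> "qllpxwz" -> "qlpxwz"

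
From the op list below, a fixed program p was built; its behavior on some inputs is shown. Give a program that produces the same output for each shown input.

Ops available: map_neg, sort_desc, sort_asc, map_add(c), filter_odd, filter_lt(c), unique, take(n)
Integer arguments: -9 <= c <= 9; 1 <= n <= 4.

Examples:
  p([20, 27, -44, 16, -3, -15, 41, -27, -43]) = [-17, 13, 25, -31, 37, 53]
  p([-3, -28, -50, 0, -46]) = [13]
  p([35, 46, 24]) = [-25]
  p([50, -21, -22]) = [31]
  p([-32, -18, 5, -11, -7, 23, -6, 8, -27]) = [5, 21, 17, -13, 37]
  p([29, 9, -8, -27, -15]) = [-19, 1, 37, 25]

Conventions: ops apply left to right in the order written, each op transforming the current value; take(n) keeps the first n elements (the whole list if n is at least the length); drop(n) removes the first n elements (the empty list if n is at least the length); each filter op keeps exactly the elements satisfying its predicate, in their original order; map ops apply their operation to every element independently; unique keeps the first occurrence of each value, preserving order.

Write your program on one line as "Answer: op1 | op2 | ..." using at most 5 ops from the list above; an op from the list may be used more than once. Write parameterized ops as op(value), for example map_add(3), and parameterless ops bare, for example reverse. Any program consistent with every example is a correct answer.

map_neg | filter_odd | map_add(4) | map_add(6)

Check, running the answer program on each example:
  [20, 27, -44, 16, -3, -15, 41, -27, -43] -> [-20, -27, 44, -16, 3, 15, -41, 27, 43] -> [-27, 3, 15, -41, 27, 43] -> [-23, 7, 19, -37, 31, 47] -> [-17, 13, 25, -31, 37, 53]
  [-3, -28, -50, 0, -46] -> [3, 28, 50, 0, 46] -> [3] -> [7] -> [13]
  [35, 46, 24] -> [-35, -46, -24] -> [-35] -> [-31] -> [-25]
  [50, -21, -22] -> [-50, 21, 22] -> [21] -> [25] -> [31]
  [-32, -18, 5, -11, -7, 23, -6, 8, -27] -> [32, 18, -5, 11, 7, -23, 6, -8, 27] -> [-5, 11, 7, -23, 27] -> [-1, 15, 11, -19, 31] -> [5, 21, 17, -13, 37]
  [29, 9, -8, -27, -15] -> [-29, -9, 8, 27, 15] -> [-29, -9, 27, 15] -> [-25, -5, 31, 19] -> [-19, 1, 37, 25]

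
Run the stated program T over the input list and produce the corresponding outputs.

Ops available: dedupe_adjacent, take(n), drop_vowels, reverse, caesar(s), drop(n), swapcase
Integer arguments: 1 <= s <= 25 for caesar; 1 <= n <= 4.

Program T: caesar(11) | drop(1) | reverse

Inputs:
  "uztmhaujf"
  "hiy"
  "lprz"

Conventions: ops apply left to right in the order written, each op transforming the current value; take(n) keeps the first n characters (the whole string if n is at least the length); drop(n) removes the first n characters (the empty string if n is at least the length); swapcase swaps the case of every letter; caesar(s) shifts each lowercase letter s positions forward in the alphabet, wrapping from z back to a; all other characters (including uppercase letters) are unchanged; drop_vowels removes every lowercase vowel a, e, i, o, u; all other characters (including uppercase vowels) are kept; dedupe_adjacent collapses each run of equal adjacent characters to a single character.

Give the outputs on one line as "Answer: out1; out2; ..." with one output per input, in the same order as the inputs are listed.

"quflsxek"; "jt"; "kca"

Execution, op by op:
  "uztmhaujf" -> "fkexslfuq" -> "kexslfuq" -> "quflsxek"
  "hiy" -> "stj" -> "tj" -> "jt"
  "lprz" -> "wack" -> "ack" -> "kca"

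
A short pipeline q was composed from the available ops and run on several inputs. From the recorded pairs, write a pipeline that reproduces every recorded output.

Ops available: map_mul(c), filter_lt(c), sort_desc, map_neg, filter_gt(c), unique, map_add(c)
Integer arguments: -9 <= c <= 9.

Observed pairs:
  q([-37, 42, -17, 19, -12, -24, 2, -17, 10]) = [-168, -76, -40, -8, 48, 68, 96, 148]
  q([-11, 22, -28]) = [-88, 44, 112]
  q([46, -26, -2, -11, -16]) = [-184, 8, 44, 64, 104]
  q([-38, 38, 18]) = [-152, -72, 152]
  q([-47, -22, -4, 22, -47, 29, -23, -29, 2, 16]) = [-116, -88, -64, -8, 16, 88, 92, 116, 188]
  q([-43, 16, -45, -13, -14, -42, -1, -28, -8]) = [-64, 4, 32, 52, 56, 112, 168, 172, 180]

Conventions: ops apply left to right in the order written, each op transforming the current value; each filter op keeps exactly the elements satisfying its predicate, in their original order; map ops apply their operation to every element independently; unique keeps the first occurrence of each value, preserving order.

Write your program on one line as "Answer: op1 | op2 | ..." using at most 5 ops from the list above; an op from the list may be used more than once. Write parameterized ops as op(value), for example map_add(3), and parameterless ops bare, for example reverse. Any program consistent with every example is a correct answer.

unique | map_mul(4) | sort_desc | map_neg

Check, running the answer program on each example:
  [-37, 42, -17, 19, -12, -24, 2, -17, 10] -> [-37, 42, -17, 19, -12, -24, 2, 10] -> [-148, 168, -68, 76, -48, -96, 8, 40] -> [168, 76, 40, 8, -48, -68, -96, -148] -> [-168, -76, -40, -8, 48, 68, 96, 148]
  [-11, 22, -28] -> [-11, 22, -28] -> [-44, 88, -112] -> [88, -44, -112] -> [-88, 44, 112]
  [46, -26, -2, -11, -16] -> [46, -26, -2, -11, -16] -> [184, -104, -8, -44, -64] -> [184, -8, -44, -64, -104] -> [-184, 8, 44, 64, 104]
  [-38, 38, 18] -> [-38, 38, 18] -> [-152, 152, 72] -> [152, 72, -152] -> [-152, -72, 152]
  [-47, -22, -4, 22, -47, 29, -23, -29, 2, 16] -> [-47, -22, -4, 22, 29, -23, -29, 2, 16] -> [-188, -88, -16, 88, 116, -92, -116, 8, 64] -> [116, 88, 64, 8, -16, -88, -92, -116, -188] -> [-116, -88, -64, -8, 16, 88, 92, 116, 188]
  [-43, 16, -45, -13, -14, -42, -1, -28, -8] -> [-43, 16, -45, -13, -14, -42, -1, -28, -8] -> [-172, 64, -180, -52, -56, -168, -4, -112, -32] -> [64, -4, -32, -52, -56, -112, -168, -172, -180] -> [-64, 4, 32, 52, 56, 112, 168, 172, 180]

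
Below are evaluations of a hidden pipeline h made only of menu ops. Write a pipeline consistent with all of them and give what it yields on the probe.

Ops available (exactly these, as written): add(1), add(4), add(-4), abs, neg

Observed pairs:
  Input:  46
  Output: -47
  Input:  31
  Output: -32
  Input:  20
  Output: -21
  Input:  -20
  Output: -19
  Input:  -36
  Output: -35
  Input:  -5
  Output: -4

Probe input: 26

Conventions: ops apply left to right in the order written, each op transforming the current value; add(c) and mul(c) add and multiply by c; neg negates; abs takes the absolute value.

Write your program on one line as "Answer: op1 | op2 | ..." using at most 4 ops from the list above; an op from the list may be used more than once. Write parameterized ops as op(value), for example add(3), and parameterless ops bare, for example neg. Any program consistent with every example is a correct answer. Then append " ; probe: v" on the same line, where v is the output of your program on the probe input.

add(1) | abs | neg ; probe: -27

Check, running the answer program on each example:
  46 -> 47 -> 47 -> -47
  31 -> 32 -> 32 -> -32
  20 -> 21 -> 21 -> -21
  -20 -> -19 -> 19 -> -19
  -36 -> -35 -> 35 -> -35
  -5 -> -4 -> 4 -> -4
  probe: 26 -> 27 -> 27 -> -27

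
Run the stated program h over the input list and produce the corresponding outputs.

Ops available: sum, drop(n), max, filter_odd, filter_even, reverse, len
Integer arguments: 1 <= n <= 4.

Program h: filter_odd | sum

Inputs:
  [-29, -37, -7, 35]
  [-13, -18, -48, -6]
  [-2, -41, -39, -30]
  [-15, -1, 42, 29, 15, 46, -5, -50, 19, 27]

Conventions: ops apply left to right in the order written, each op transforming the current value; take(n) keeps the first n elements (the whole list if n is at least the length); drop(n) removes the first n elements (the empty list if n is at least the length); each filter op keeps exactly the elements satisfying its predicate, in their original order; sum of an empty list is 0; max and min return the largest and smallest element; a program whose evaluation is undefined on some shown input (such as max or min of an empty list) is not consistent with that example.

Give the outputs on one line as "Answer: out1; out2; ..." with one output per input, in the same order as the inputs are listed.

Execution, op by op:
  [-29, -37, -7, 35] -> [-29, -37, -7, 35] -> -38
  [-13, -18, -48, -6] -> [-13] -> -13
  [-2, -41, -39, -30] -> [-41, -39] -> -80
  [-15, -1, 42, 29, 15, 46, -5, -50, 19, 27] -> [-15, -1, 29, 15, -5, 19, 27] -> 69

-38; -13; -80; 69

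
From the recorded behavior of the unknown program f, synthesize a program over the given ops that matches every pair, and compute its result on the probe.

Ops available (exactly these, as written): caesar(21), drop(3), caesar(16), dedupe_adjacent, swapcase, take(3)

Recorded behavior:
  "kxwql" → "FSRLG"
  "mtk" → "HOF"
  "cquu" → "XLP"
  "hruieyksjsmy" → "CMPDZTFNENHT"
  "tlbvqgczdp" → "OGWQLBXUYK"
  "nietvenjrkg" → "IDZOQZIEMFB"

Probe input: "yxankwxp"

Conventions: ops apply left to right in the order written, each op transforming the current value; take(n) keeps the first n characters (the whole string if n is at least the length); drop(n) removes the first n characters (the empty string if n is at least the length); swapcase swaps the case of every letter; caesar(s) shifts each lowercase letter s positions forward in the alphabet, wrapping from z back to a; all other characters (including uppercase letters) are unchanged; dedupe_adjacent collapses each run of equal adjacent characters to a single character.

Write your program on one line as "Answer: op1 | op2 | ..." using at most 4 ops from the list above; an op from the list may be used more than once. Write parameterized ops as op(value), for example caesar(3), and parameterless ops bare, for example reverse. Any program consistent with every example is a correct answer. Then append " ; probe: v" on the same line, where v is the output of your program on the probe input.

caesar(21) | swapcase | dedupe_adjacent ; probe: "TSVIFRSK"

Check, running the answer program on each example:
  "kxwql" -> "fsrlg" -> "FSRLG" -> "FSRLG"
  "mtk" -> "hof" -> "HOF" -> "HOF"
  "cquu" -> "xlpp" -> "XLPP" -> "XLP"
  "hruieyksjsmy" -> "cmpdztfnenht" -> "CMPDZTFNENHT" -> "CMPDZTFNENHT"
  "tlbvqgczdp" -> "ogwqlbxuyk" -> "OGWQLBXUYK" -> "OGWQLBXUYK"
  "nietvenjrkg" -> "idzoqziemfb" -> "IDZOQZIEMFB" -> "IDZOQZIEMFB"
  probe: "yxankwxp" -> "tsvifrsk" -> "TSVIFRSK" -> "TSVIFRSK"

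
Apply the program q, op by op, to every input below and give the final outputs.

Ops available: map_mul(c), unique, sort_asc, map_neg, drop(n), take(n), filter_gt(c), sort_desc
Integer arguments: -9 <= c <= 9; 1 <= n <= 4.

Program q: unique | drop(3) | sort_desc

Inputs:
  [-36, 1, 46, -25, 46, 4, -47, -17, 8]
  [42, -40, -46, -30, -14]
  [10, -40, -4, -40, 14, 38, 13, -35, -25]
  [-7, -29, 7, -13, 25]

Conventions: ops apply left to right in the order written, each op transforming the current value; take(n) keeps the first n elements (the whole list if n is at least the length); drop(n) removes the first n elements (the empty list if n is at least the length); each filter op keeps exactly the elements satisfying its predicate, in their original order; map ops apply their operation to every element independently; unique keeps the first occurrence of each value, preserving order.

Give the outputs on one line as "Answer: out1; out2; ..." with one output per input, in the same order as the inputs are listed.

[8, 4, -17, -25, -47]; [-14, -30]; [38, 14, 13, -25, -35]; [25, -13]

Execution, op by op:
  [-36, 1, 46, -25, 46, 4, -47, -17, 8] -> [-36, 1, 46, -25, 4, -47, -17, 8] -> [-25, 4, -47, -17, 8] -> [8, 4, -17, -25, -47]
  [42, -40, -46, -30, -14] -> [42, -40, -46, -30, -14] -> [-30, -14] -> [-14, -30]
  [10, -40, -4, -40, 14, 38, 13, -35, -25] -> [10, -40, -4, 14, 38, 13, -35, -25] -> [14, 38, 13, -35, -25] -> [38, 14, 13, -25, -35]
  [-7, -29, 7, -13, 25] -> [-7, -29, 7, -13, 25] -> [-13, 25] -> [25, -13]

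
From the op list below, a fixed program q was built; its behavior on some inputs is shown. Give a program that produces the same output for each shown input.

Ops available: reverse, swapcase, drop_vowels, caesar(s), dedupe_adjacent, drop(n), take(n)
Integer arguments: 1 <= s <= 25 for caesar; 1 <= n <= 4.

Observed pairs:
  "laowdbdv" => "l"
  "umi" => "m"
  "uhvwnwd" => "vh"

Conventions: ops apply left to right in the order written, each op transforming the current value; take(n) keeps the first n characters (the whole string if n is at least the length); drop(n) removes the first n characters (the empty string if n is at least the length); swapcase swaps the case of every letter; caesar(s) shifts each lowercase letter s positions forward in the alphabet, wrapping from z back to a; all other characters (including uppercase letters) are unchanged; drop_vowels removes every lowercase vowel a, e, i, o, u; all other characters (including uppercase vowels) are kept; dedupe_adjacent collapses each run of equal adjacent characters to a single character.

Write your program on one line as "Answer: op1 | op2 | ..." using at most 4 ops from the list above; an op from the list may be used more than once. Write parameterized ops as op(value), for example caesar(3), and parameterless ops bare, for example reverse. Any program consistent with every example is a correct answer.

take(3) | drop_vowels | reverse

Check, running the answer program on each example:
  "laowdbdv" -> "lao" -> "l" -> "l"
  "umi" -> "umi" -> "m" -> "m"
  "uhvwnwd" -> "uhv" -> "hv" -> "vh"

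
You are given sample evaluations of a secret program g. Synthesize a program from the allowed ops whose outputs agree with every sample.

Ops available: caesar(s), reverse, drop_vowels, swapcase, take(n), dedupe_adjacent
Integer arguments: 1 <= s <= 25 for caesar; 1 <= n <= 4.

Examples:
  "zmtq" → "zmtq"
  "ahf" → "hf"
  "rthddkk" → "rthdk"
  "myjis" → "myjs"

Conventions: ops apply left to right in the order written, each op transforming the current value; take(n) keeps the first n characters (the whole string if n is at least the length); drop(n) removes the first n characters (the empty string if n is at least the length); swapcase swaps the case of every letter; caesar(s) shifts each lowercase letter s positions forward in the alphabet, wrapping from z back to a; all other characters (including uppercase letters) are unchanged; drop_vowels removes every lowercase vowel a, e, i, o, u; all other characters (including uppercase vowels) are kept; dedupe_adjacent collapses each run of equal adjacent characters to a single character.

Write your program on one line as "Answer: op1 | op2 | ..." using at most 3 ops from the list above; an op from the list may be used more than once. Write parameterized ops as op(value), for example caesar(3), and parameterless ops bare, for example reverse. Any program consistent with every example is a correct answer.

drop_vowels | dedupe_adjacent

Check, running the answer program on each example:
  "zmtq" -> "zmtq" -> "zmtq"
  "ahf" -> "hf" -> "hf"
  "rthddkk" -> "rthddkk" -> "rthdk"
  "myjis" -> "myjs" -> "myjs"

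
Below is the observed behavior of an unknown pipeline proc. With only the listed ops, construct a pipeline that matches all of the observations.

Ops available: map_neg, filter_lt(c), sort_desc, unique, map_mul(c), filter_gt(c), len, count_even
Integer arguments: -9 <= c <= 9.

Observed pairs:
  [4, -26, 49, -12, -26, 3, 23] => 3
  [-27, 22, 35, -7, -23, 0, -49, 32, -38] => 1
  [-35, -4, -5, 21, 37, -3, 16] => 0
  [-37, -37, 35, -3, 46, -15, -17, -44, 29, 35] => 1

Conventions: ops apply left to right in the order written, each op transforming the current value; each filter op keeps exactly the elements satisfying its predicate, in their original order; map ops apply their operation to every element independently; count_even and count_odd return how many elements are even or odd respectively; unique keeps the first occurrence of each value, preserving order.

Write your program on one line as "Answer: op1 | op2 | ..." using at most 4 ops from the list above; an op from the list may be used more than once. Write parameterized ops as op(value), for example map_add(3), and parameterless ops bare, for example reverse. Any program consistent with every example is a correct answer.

map_neg | filter_gt(9) | map_neg | count_even

Check, running the answer program on each example:
  [4, -26, 49, -12, -26, 3, 23] -> [-4, 26, -49, 12, 26, -3, -23] -> [26, 12, 26] -> [-26, -12, -26] -> 3
  [-27, 22, 35, -7, -23, 0, -49, 32, -38] -> [27, -22, -35, 7, 23, 0, 49, -32, 38] -> [27, 23, 49, 38] -> [-27, -23, -49, -38] -> 1
  [-35, -4, -5, 21, 37, -3, 16] -> [35, 4, 5, -21, -37, 3, -16] -> [35] -> [-35] -> 0
  [-37, -37, 35, -3, 46, -15, -17, -44, 29, 35] -> [37, 37, -35, 3, -46, 15, 17, 44, -29, -35] -> [37, 37, 15, 17, 44] -> [-37, -37, -15, -17, -44] -> 1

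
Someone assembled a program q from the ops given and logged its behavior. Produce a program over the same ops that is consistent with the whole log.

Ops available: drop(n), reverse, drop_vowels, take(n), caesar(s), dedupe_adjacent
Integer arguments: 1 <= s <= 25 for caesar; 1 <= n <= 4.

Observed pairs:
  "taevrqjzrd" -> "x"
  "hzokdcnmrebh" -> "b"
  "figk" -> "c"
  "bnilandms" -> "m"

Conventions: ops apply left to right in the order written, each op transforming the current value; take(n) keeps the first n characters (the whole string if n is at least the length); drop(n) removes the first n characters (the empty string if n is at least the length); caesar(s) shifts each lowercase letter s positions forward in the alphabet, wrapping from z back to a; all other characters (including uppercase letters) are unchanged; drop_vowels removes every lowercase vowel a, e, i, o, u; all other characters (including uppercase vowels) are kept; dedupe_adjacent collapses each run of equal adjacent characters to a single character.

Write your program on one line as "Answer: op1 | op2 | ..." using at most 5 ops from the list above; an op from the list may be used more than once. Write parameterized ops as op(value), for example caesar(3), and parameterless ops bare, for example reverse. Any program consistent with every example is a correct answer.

caesar(20) | reverse | drop_vowels | take(1)

Check, running the answer program on each example:
  "taevrqjzrd" -> "nuyplkdtlx" -> "xltdklpyun" -> "xltdklpyn" -> "x"
  "hzokdcnmrebh" -> "btiexwhglyvb" -> "bvylghwxeitb" -> "bvylghwxtb" -> "b"
  "figk" -> "zcae" -> "eacz" -> "cz" -> "c"
  "bnilandms" -> "vhcfuhxgm" -> "mgxhufchv" -> "mgxhfchv" -> "m"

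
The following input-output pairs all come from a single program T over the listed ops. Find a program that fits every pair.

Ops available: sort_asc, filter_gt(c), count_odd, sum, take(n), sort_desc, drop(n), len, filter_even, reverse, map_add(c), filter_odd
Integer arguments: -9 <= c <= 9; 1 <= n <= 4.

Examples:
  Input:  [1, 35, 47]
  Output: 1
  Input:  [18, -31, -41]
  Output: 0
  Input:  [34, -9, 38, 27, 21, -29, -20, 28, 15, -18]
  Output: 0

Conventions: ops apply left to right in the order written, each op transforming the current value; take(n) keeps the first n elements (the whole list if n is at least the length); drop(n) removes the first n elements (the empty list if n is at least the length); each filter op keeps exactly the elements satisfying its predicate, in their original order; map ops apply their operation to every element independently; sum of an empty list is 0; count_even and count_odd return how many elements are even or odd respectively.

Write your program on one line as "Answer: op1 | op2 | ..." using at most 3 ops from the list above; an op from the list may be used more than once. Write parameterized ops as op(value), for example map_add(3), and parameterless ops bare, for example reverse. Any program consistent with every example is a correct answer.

sort_desc | take(1) | count_odd

Check, running the answer program on each example:
  [1, 35, 47] -> [47, 35, 1] -> [47] -> 1
  [18, -31, -41] -> [18, -31, -41] -> [18] -> 0
  [34, -9, 38, 27, 21, -29, -20, 28, 15, -18] -> [38, 34, 28, 27, 21, 15, -9, -18, -20, -29] -> [38] -> 0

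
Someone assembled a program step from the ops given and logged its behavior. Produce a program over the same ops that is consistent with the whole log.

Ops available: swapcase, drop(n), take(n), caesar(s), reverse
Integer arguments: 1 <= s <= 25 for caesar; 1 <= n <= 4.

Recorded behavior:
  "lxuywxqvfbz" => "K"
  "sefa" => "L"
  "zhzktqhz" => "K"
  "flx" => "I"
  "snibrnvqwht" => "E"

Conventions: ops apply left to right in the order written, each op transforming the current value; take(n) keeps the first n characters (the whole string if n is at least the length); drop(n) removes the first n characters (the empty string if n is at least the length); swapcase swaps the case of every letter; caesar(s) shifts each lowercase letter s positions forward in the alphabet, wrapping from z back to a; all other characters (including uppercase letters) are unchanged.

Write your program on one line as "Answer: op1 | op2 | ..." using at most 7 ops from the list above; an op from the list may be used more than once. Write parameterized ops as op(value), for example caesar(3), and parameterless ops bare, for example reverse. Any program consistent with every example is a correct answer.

caesar(21) | reverse | caesar(16) | take(2) | take(1) | swapcase

Check, running the answer program on each example:
  "lxuywxqvfbz" -> "gsptrslqawu" -> "uwaqlsrtpsg" -> "kmqgbihjfiw" -> "km" -> "k" -> "K"
  "sefa" -> "nzav" -> "vazn" -> "lqpd" -> "lq" -> "l" -> "L"
  "zhzktqhz" -> "ucufolcu" -> "uclofucu" -> "ksbevksk" -> "ks" -> "k" -> "K"
  "flx" -> "ags" -> "sga" -> "iwq" -> "iw" -> "i" -> "I"
  "snibrnvqwht" -> "nidwmiqlrco" -> "ocrlqimwdin" -> "eshbgycmtyd" -> "es" -> "e" -> "E"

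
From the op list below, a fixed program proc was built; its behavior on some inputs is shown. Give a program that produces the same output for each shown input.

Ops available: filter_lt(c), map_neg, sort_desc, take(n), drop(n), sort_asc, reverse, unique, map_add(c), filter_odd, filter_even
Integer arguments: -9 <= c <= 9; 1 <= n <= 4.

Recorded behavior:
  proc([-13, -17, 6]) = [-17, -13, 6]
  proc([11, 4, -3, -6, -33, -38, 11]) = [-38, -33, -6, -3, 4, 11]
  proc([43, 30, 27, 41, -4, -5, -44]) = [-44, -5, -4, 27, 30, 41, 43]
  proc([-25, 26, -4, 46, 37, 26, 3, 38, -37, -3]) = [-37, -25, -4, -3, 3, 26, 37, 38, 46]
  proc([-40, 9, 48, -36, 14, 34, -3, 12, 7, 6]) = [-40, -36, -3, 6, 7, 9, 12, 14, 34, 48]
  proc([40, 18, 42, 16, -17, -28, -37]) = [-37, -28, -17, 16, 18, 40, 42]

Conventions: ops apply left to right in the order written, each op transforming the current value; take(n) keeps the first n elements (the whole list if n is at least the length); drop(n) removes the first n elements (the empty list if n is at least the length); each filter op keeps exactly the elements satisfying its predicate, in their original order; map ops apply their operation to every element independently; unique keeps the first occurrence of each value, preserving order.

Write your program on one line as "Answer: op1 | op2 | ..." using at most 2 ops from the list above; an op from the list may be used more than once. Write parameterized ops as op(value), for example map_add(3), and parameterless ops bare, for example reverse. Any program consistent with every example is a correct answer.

unique | sort_asc

Check, running the answer program on each example:
  [-13, -17, 6] -> [-13, -17, 6] -> [-17, -13, 6]
  [11, 4, -3, -6, -33, -38, 11] -> [11, 4, -3, -6, -33, -38] -> [-38, -33, -6, -3, 4, 11]
  [43, 30, 27, 41, -4, -5, -44] -> [43, 30, 27, 41, -4, -5, -44] -> [-44, -5, -4, 27, 30, 41, 43]
  [-25, 26, -4, 46, 37, 26, 3, 38, -37, -3] -> [-25, 26, -4, 46, 37, 3, 38, -37, -3] -> [-37, -25, -4, -3, 3, 26, 37, 38, 46]
  [-40, 9, 48, -36, 14, 34, -3, 12, 7, 6] -> [-40, 9, 48, -36, 14, 34, -3, 12, 7, 6] -> [-40, -36, -3, 6, 7, 9, 12, 14, 34, 48]
  [40, 18, 42, 16, -17, -28, -37] -> [40, 18, 42, 16, -17, -28, -37] -> [-37, -28, -17, 16, 18, 40, 42]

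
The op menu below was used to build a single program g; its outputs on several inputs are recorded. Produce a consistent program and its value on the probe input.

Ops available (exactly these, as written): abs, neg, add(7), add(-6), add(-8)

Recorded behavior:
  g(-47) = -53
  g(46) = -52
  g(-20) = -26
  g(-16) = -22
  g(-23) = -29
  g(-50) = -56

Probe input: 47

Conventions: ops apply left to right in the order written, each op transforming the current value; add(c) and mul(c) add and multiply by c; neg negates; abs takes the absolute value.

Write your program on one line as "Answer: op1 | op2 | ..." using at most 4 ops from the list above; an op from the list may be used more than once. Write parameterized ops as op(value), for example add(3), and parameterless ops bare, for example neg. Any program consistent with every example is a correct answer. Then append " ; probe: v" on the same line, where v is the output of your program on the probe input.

abs | neg | add(-6) ; probe: -53

Check, running the answer program on each example:
  -47 -> 47 -> -47 -> -53
  46 -> 46 -> -46 -> -52
  -20 -> 20 -> -20 -> -26
  -16 -> 16 -> -16 -> -22
  -23 -> 23 -> -23 -> -29
  -50 -> 50 -> -50 -> -56
  probe: 47 -> 47 -> -47 -> -53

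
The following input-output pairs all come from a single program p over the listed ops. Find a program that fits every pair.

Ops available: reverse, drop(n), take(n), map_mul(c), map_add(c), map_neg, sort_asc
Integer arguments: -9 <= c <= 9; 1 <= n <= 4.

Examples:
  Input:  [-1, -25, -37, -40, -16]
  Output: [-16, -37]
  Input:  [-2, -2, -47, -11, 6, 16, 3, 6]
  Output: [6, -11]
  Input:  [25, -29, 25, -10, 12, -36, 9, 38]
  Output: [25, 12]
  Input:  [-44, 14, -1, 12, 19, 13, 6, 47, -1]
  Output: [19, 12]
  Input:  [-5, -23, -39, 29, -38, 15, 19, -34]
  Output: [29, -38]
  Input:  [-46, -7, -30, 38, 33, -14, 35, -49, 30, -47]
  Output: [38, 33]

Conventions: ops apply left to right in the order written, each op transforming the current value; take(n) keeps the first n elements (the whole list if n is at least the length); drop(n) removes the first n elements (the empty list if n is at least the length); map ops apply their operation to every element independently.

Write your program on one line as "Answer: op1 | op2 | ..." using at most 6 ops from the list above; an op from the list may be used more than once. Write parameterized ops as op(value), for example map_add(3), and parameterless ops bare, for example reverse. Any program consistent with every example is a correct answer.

drop(2) | take(3) | sort_asc | drop(1) | reverse

Check, running the answer program on each example:
  [-1, -25, -37, -40, -16] -> [-37, -40, -16] -> [-37, -40, -16] -> [-40, -37, -16] -> [-37, -16] -> [-16, -37]
  [-2, -2, -47, -11, 6, 16, 3, 6] -> [-47, -11, 6, 16, 3, 6] -> [-47, -11, 6] -> [-47, -11, 6] -> [-11, 6] -> [6, -11]
  [25, -29, 25, -10, 12, -36, 9, 38] -> [25, -10, 12, -36, 9, 38] -> [25, -10, 12] -> [-10, 12, 25] -> [12, 25] -> [25, 12]
  [-44, 14, -1, 12, 19, 13, 6, 47, -1] -> [-1, 12, 19, 13, 6, 47, -1] -> [-1, 12, 19] -> [-1, 12, 19] -> [12, 19] -> [19, 12]
  [-5, -23, -39, 29, -38, 15, 19, -34] -> [-39, 29, -38, 15, 19, -34] -> [-39, 29, -38] -> [-39, -38, 29] -> [-38, 29] -> [29, -38]
  [-46, -7, -30, 38, 33, -14, 35, -49, 30, -47] -> [-30, 38, 33, -14, 35, -49, 30, -47] -> [-30, 38, 33] -> [-30, 33, 38] -> [33, 38] -> [38, 33]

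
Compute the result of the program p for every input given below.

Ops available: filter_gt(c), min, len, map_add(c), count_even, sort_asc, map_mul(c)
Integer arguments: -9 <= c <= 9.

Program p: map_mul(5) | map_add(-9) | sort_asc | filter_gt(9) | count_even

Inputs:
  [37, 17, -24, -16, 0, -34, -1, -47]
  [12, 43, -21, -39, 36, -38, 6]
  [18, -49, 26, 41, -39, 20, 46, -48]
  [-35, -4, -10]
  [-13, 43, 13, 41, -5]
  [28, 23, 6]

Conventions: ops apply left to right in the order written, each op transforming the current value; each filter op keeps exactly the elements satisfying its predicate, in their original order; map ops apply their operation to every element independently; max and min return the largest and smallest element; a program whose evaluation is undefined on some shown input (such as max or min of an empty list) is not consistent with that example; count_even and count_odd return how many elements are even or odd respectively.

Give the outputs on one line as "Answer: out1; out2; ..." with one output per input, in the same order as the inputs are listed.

Execution, op by op:
  [37, 17, -24, -16, 0, -34, -1, -47] -> [185, 85, -120, -80, 0, -170, -5, -235] -> [176, 76, -129, -89, -9, -179, -14, -244] -> [-244, -179, -129, -89, -14, -9, 76, 176] -> [76, 176] -> 2
  [12, 43, -21, -39, 36, -38, 6] -> [60, 215, -105, -195, 180, -190, 30] -> [51, 206, -114, -204, 171, -199, 21] -> [-204, -199, -114, 21, 51, 171, 206] -> [21, 51, 171, 206] -> 1
  [18, -49, 26, 41, -39, 20, 46, -48] -> [90, -245, 130, 205, -195, 100, 230, -240] -> [81, -254, 121, 196, -204, 91, 221, -249] -> [-254, -249, -204, 81, 91, 121, 196, 221] -> [81, 91, 121, 196, 221] -> 1
  [-35, -4, -10] -> [-175, -20, -50] -> [-184, -29, -59] -> [-184, -59, -29] -> [] -> 0
  [-13, 43, 13, 41, -5] -> [-65, 215, 65, 205, -25] -> [-74, 206, 56, 196, -34] -> [-74, -34, 56, 196, 206] -> [56, 196, 206] -> 3
  [28, 23, 6] -> [140, 115, 30] -> [131, 106, 21] -> [21, 106, 131] -> [21, 106, 131] -> 1

2; 1; 1; 0; 3; 1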